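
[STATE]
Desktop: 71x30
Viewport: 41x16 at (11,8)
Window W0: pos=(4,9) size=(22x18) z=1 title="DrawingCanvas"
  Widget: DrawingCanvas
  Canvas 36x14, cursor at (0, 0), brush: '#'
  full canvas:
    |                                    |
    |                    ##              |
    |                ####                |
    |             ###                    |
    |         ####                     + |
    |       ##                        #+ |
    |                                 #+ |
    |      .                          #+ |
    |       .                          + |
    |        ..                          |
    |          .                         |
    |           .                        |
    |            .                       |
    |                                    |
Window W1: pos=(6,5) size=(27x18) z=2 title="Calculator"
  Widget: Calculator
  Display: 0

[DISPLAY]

                    0┃                   
┬───┬───┬───┐        ┃                   
│ 8 │ 9 │ ÷ │        ┃                   
┼───┼───┼───┤        ┃                   
│ 5 │ 6 │ × │        ┃                   
┼───┼───┼───┤        ┃                   
│ 2 │ 3 │ - │        ┃                   
┼───┼───┼───┤        ┃                   
│ . │ = │ + │        ┃                   
┼───┼───┼───┤        ┃                   
│ MC│ MR│ M+│        ┃                   
┴───┴───┴───┘        ┃                   
                     ┃                   
                     ┃                   
━━━━━━━━━━━━━━━━━━━━━┛                   
     .        ┃                          


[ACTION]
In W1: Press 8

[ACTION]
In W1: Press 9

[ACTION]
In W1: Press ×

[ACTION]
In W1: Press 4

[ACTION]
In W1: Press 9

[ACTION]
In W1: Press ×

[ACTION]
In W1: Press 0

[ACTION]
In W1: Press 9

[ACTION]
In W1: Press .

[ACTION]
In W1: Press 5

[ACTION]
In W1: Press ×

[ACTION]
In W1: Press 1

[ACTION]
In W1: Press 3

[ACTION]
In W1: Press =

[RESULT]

             538583.5┃                   
┬───┬───┬───┐        ┃                   
│ 8 │ 9 │ ÷ │        ┃                   
┼───┼───┼───┤        ┃                   
│ 5 │ 6 │ × │        ┃                   
┼───┼───┼───┤        ┃                   
│ 2 │ 3 │ - │        ┃                   
┼───┼───┼───┤        ┃                   
│ . │ = │ + │        ┃                   
┼───┼───┼───┤        ┃                   
│ MC│ MR│ M+│        ┃                   
┴───┴───┴───┘        ┃                   
                     ┃                   
                     ┃                   
━━━━━━━━━━━━━━━━━━━━━┛                   
     .        ┃                          


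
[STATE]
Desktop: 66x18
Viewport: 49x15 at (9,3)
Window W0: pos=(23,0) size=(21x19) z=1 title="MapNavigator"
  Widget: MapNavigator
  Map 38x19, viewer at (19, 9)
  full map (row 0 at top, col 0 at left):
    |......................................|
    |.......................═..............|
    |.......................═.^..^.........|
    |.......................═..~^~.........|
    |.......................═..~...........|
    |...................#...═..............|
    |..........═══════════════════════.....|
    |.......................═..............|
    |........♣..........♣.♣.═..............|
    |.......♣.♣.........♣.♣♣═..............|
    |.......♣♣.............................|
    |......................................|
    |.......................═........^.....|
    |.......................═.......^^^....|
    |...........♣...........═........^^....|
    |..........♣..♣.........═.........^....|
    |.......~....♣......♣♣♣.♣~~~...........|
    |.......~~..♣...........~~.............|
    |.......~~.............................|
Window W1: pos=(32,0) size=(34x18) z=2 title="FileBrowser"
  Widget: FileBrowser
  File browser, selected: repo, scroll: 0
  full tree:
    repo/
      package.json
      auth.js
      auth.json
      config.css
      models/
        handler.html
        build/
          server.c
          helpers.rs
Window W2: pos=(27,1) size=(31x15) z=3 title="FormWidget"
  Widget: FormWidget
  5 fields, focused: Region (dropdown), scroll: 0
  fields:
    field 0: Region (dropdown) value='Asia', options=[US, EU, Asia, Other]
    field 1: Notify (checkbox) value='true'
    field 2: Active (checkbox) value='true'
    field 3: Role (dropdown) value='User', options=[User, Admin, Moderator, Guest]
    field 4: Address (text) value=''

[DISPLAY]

              ┃...┠─────────────────────────────┨
              ┃...┃> Region:     [Asia        ▼]┃
              ┃...┃  Notify:     [x]            ┃
              ┃...┃  Active:     [x]            ┃
              ┃═══┃  Role:       [User        ▼]┃
              ┃...┃  Address:    [             ]┃
              ┃...┃                             ┃
              ┃...┃                             ┃
              ┃...┃                             ┃
              ┃...┃                             ┃
              ┃...┃                             ┃
              ┃...┃                             ┃
              ┃.♣.┗━━━━━━━━━━━━━━━━━━━━━━━━━━━━━┛
              ┃♣..♣....┃                         
              ┃..♣.....┗━━━━━━━━━━━━━━━━━━━━━━━━━


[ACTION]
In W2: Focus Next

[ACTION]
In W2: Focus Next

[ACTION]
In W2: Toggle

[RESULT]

              ┃...┠─────────────────────────────┨
              ┃...┃  Region:     [Asia        ▼]┃
              ┃...┃  Notify:     [x]            ┃
              ┃...┃> Active:     [ ]            ┃
              ┃═══┃  Role:       [User        ▼]┃
              ┃...┃  Address:    [             ]┃
              ┃...┃                             ┃
              ┃...┃                             ┃
              ┃...┃                             ┃
              ┃...┃                             ┃
              ┃...┃                             ┃
              ┃...┃                             ┃
              ┃.♣.┗━━━━━━━━━━━━━━━━━━━━━━━━━━━━━┛
              ┃♣..♣....┃                         
              ┃..♣.....┗━━━━━━━━━━━━━━━━━━━━━━━━━


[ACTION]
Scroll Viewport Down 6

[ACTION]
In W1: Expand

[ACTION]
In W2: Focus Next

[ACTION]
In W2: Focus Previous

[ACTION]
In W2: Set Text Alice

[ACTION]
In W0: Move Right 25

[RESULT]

              ┃^..┠─────────────────────────────┨
              ┃~..┃  Region:     [Asia        ▼]┃
              ┃...┃  Notify:     [x]            ┃
              ┃...┃> Active:     [ ]            ┃
              ┃═══┃  Role:       [User        ▼]┃
              ┃...┃  Address:    [             ]┃
              ┃...┃                             ┃
              ┃...┃                             ┃
              ┃...┃                             ┃
              ┃...┃                             ┃
              ┃...┃                             ┃
              ┃...┃                             ┃
              ┃...┗━━━━━━━━━━━━━━━━━━━━━━━━━━━━━┛
              ┃.....^..┃                         
              ┃........┗━━━━━━━━━━━━━━━━━━━━━━━━━


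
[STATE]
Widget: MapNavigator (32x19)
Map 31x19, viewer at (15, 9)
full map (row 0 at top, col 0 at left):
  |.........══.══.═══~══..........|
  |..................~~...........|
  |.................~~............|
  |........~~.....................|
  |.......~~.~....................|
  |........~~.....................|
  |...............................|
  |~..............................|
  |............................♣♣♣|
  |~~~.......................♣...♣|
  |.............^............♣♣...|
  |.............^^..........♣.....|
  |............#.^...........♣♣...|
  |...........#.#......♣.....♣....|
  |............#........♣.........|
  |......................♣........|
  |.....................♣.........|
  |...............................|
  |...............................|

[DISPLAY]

 .........══.══.═══~══..........
 ..................~~...........
 .................~~............
 ........~~.....................
 .......~~.~....................
 ........~~.....................
 ...............................
 ~..............................
 ............................♣♣♣
 ~~~............@..........♣...♣
 .............^............♣♣...
 .............^^..........♣.....
 ............#.^...........♣♣...
 ...........#.#......♣.....♣....
 ............#........♣.........
 ......................♣........
 .....................♣.........
 ...............................
 ...............................


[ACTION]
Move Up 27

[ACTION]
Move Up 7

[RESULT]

                                
                                
                                
                                
                                
                                
                                
                                
                                
 .........══.══.@══~══..........
 ..................~~...........
 .................~~............
 ........~~.....................
 .......~~.~....................
 ........~~.....................
 ...............................
 ~..............................
 ............................♣♣♣
 ~~~.......................♣...♣


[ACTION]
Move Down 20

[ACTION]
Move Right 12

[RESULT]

...............♣...♣            
..^............♣♣...            
..^^..........♣.....            
.#.^...........♣♣...            
#.#......♣.....♣....            
.#........♣.........            
...........♣........            
..........♣.........            
....................            
................@...            
                                
                                
                                
                                
                                
                                
                                
                                
                                


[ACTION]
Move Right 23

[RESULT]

............♣...♣               
............♣♣...               
^..........♣.....               
^...........♣♣...               
......♣.....♣....               
.......♣.........               
........♣........               
.......♣.........               
.................               
................@               
                                
                                
                                
                                
                                
                                
                                
                                
                                


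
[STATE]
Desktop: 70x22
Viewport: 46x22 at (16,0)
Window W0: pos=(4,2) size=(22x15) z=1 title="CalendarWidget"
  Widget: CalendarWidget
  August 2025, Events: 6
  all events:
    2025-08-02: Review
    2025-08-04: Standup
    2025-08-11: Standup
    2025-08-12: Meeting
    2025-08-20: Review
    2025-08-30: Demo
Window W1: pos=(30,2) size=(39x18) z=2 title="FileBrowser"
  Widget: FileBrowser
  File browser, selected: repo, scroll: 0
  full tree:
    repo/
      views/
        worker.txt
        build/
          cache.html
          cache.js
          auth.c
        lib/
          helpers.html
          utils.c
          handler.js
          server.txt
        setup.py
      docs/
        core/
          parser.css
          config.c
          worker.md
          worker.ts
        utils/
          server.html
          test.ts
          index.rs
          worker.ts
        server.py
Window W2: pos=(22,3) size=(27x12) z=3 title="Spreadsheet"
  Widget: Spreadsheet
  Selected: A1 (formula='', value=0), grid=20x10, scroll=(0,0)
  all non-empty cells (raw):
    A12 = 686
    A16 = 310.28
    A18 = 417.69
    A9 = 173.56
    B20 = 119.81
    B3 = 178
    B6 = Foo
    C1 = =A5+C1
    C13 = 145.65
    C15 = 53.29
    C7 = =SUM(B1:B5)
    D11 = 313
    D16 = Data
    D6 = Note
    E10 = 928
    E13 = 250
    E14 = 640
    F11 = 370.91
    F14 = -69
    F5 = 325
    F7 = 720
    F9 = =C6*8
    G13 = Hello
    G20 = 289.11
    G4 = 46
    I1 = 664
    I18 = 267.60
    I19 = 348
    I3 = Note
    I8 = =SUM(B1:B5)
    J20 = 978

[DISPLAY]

                                              
                                              
━━━━━━━━━┓    ┏━━━━━━━━━━━━━━━━━━━━━━━━━━━━━━━
dget  ┏━━━━━━━━━━━━━━━━━━━━━━━━━┓             
──────┃ Spreadsheet             ┃─────────────
2025  ┠─────────────────────────┨             
 Fr Sa┃A1:                      ┃             
  1  2┃       A       B       C ┃             
7  8  ┃-------------------------┃             
14 15 ┃  1      [0]       0#CIRC┃             
1 22 2┃  2        0       0     ┃             
 29 30┃  3        0     178     ┃             
      ┃  4        0       0     ┃             
      ┃  5        0       0     ┃             
      ┗━━━━━━━━━━━━━━━━━━━━━━━━━┛             
         ┃    ┃                               
━━━━━━━━━┛    ┃                               
              ┃                               
              ┃                               
              ┗━━━━━━━━━━━━━━━━━━━━━━━━━━━━━━━
                                              
                                              


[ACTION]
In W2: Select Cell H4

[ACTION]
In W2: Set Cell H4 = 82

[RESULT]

                                              
                                              
━━━━━━━━━┓    ┏━━━━━━━━━━━━━━━━━━━━━━━━━━━━━━━
dget  ┏━━━━━━━━━━━━━━━━━━━━━━━━━┓             
──────┃ Spreadsheet             ┃─────────────
2025  ┠─────────────────────────┨             
 Fr Sa┃H4: 82                   ┃             
  1  2┃       A       B       C ┃             
7  8  ┃-------------------------┃             
14 15 ┃  1        0       0#CIRC┃             
1 22 2┃  2        0       0     ┃             
 29 30┃  3        0     178     ┃             
      ┃  4        0       0     ┃             
      ┃  5        0       0     ┃             
      ┗━━━━━━━━━━━━━━━━━━━━━━━━━┛             
         ┃    ┃                               
━━━━━━━━━┛    ┃                               
              ┃                               
              ┃                               
              ┗━━━━━━━━━━━━━━━━━━━━━━━━━━━━━━━
                                              
                                              


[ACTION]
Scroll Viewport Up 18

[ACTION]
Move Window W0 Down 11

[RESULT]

                                              
                                              
              ┏━━━━━━━━━━━━━━━━━━━━━━━━━━━━━━━
      ┏━━━━━━━━━━━━━━━━━━━━━━━━━┓             
      ┃ Spreadsheet             ┃─────────────
      ┠─────────────────────────┨             
      ┃H4: 82                   ┃             
━━━━━━┃       A       B       C ┃             
dget  ┃-------------------------┃             
──────┃  1        0       0#CIRC┃             
2025  ┃  2        0       0     ┃             
 Fr Sa┃  3        0     178     ┃             
  1  2┃  4        0       0     ┃             
7  8  ┃  5        0       0     ┃             
14 15 ┗━━━━━━━━━━━━━━━━━━━━━━━━━┛             
1 22 23 2┃    ┃                               
 29 30* 3┃    ┃                               
         ┃    ┃                               
         ┃    ┃                               
         ┃    ┗━━━━━━━━━━━━━━━━━━━━━━━━━━━━━━━
         ┃                                    
━━━━━━━━━┛                                    


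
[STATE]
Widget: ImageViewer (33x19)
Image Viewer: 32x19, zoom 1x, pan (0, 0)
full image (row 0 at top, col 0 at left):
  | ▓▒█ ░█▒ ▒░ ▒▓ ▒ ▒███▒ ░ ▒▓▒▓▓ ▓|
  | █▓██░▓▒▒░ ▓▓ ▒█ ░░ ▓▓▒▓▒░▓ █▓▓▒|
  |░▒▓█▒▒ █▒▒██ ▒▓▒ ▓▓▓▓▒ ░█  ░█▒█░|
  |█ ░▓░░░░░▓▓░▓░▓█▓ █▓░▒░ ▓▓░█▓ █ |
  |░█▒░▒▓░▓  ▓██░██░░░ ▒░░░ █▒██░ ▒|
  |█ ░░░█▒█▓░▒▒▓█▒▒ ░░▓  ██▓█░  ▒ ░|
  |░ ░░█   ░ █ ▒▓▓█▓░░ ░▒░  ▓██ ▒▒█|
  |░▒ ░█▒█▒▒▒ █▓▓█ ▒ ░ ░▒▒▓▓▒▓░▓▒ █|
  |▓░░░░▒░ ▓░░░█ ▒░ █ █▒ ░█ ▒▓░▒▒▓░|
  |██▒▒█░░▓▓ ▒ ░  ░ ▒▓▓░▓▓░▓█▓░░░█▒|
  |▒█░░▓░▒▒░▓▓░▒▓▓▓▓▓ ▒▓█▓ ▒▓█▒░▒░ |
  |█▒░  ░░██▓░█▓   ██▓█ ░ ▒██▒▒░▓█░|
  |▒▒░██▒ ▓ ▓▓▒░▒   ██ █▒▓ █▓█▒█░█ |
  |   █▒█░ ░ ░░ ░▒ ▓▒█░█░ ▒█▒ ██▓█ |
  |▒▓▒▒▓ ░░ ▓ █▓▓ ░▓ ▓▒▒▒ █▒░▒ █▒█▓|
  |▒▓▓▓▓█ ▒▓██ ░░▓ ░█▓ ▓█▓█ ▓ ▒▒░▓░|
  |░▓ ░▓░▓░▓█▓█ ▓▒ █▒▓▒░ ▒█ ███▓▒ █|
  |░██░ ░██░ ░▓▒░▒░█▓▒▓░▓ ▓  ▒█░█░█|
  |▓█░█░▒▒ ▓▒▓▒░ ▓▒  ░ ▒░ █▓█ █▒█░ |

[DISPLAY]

 ▓▒█ ░█▒ ▒░ ▒▓ ▒ ▒███▒ ░ ▒▓▒▓▓ ▓ 
 █▓██░▓▒▒░ ▓▓ ▒█ ░░ ▓▓▒▓▒░▓ █▓▓▒ 
░▒▓█▒▒ █▒▒██ ▒▓▒ ▓▓▓▓▒ ░█  ░█▒█░ 
█ ░▓░░░░░▓▓░▓░▓█▓ █▓░▒░ ▓▓░█▓ █  
░█▒░▒▓░▓  ▓██░██░░░ ▒░░░ █▒██░ ▒ 
█ ░░░█▒█▓░▒▒▓█▒▒ ░░▓  ██▓█░  ▒ ░ 
░ ░░█   ░ █ ▒▓▓█▓░░ ░▒░  ▓██ ▒▒█ 
░▒ ░█▒█▒▒▒ █▓▓█ ▒ ░ ░▒▒▓▓▒▓░▓▒ █ 
▓░░░░▒░ ▓░░░█ ▒░ █ █▒ ░█ ▒▓░▒▒▓░ 
██▒▒█░░▓▓ ▒ ░  ░ ▒▓▓░▓▓░▓█▓░░░█▒ 
▒█░░▓░▒▒░▓▓░▒▓▓▓▓▓ ▒▓█▓ ▒▓█▒░▒░  
█▒░  ░░██▓░█▓   ██▓█ ░ ▒██▒▒░▓█░ 
▒▒░██▒ ▓ ▓▓▒░▒   ██ █▒▓ █▓█▒█░█  
   █▒█░ ░ ░░ ░▒ ▓▒█░█░ ▒█▒ ██▓█  
▒▓▒▒▓ ░░ ▓ █▓▓ ░▓ ▓▒▒▒ █▒░▒ █▒█▓ 
▒▓▓▓▓█ ▒▓██ ░░▓ ░█▓ ▓█▓█ ▓ ▒▒░▓░ 
░▓ ░▓░▓░▓█▓█ ▓▒ █▒▓▒░ ▒█ ███▓▒ █ 
░██░ ░██░ ░▓▒░▒░█▓▒▓░▓ ▓  ▒█░█░█ 
▓█░█░▒▒ ▓▒▓▒░ ▓▒  ░ ▒░ █▓█ █▒█░  


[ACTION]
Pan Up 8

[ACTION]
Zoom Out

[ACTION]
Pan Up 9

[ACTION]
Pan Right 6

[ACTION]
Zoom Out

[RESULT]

█▒ ▒░ ▒▓ ▒ ▒███▒ ░ ▒▓▒▓▓ ▓       
▓▒▒░ ▓▓ ▒█ ░░ ▓▓▒▓▒░▓ █▓▓▒       
 █▒▒██ ▒▓▒ ▓▓▓▓▒ ░█  ░█▒█░       
░░░▓▓░▓░▓█▓ █▓░▒░ ▓▓░█▓ █        
░▓  ▓██░██░░░ ▒░░░ █▒██░ ▒       
▒█▓░▒▒▓█▒▒ ░░▓  ██▓█░  ▒ ░       
  ░ █ ▒▓▓█▓░░ ░▒░  ▓██ ▒▒█       
█▒▒▒ █▓▓█ ▒ ░ ░▒▒▓▓▒▓░▓▒ █       
░ ▓░░░█ ▒░ █ █▒ ░█ ▒▓░▒▒▓░       
░▓▓ ▒ ░  ░ ▒▓▓░▓▓░▓█▓░░░█▒       
▒▒░▓▓░▒▓▓▓▓▓ ▒▓█▓ ▒▓█▒░▒░        
░██▓░█▓   ██▓█ ░ ▒██▒▒░▓█░       
 ▓ ▓▓▒░▒   ██ █▒▓ █▓█▒█░█        
░ ░ ░░ ░▒ ▓▒█░█░ ▒█▒ ██▓█        
░░ ▓ █▓▓ ░▓ ▓▒▒▒ █▒░▒ █▒█▓       
 ▒▓██ ░░▓ ░█▓ ▓█▓█ ▓ ▒▒░▓░       
▓░▓█▓█ ▓▒ █▒▓▒░ ▒█ ███▓▒ █       
██░ ░▓▒░▒░█▓▒▓░▓ ▓  ▒█░█░█       
▒ ▓▒▓▒░ ▓▒  ░ ▒░ █▓█ █▒█░        


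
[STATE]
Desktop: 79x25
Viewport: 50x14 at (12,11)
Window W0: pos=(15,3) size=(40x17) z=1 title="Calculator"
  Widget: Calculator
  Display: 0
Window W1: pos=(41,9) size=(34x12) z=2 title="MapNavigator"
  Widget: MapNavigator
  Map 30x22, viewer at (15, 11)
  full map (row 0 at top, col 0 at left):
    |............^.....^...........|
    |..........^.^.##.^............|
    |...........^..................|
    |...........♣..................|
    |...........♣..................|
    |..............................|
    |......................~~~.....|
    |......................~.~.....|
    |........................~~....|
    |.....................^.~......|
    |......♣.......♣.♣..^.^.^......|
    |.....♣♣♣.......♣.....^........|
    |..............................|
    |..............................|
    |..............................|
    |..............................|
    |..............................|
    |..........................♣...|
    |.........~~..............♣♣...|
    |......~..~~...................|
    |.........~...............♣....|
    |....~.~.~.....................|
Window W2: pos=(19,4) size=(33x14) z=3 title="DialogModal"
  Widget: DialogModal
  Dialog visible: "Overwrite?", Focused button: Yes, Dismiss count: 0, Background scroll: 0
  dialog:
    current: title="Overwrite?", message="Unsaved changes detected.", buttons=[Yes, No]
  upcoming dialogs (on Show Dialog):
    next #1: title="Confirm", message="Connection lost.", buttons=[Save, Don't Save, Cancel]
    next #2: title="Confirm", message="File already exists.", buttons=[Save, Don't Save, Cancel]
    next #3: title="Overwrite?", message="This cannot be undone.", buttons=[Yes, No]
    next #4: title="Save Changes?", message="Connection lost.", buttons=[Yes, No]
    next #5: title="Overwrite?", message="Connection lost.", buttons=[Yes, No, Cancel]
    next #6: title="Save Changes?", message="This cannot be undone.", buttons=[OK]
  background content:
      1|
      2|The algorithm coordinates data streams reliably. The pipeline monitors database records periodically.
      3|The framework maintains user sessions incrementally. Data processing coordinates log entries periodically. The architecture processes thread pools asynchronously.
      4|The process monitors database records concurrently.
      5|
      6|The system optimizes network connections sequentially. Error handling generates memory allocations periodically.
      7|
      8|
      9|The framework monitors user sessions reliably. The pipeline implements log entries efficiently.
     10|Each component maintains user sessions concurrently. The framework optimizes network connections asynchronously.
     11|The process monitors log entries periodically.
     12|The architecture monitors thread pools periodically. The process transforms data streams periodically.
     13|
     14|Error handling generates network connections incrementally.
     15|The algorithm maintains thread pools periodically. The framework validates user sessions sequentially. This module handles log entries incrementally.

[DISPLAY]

   ┃├──┃  │Unsaved changes detected.│  ┃──────────
   ┃│ 1┃Th│        [Yes]  No        │co┃..........
   ┃├──┃  └─────────────────────────┘  ┃..........
   ┃│ 0┃                               ┃..........
   ┃├──┃The framework monitors user ses┃.....♣.♣..
   ┃│ C┃Each component maintains user s┃......@...
   ┃└──┗━━━━━━━━━━━━━━━━━━━━━━━━━━━━━━━┛..........
   ┃                         ┃ ...................
   ┗━━━━━━━━━━━━━━━━━━━━━━━━━┃ ...................
                             ┗━━━━━━━━━━━━━━━━━━━━
                                                  
                                                  
                                                  
                                                  


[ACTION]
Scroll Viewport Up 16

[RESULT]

                                                  
                                                  
                                                  
   ┏━━━━━━━━━━━━━━━━━━━━━━━━━━━━━━━━━━━━━━┓       
   ┃ Ca┏━━━━━━━━━━━━━━━━━━━━━━━━━━━━━━━┓  ┃       
   ┠───┃ DialogModal                   ┃──┨       
   ┃   ┠───────────────────────────────┨ 0┃       
   ┃┌──┃                               ┃  ┃       
   ┃│ 7┃The algorithm coordinates data ┃  ┃       
   ┃├──┃Th┌─────────────────────────┐se┃━━━━━━━━━━
   ┃│ 4┃Th│        Overwrite?       │ r┃tor       
   ┃├──┃  │Unsaved changes detected.│  ┃──────────
   ┃│ 1┃Th│        [Yes]  No        │co┃..........
   ┃├──┃  └─────────────────────────┘  ┃..........


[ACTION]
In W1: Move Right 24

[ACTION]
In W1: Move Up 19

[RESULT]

                                                  
                                                  
                                                  
   ┏━━━━━━━━━━━━━━━━━━━━━━━━━━━━━━━━━━━━━━┓       
   ┃ Ca┏━━━━━━━━━━━━━━━━━━━━━━━━━━━━━━━┓  ┃       
   ┠───┃ DialogModal                   ┃──┨       
   ┃   ┠───────────────────────────────┨ 0┃       
   ┃┌──┃                               ┃  ┃       
   ┃│ 7┃The algorithm coordinates data ┃  ┃       
   ┃├──┃Th┌─────────────────────────┐se┃━━━━━━━━━━
   ┃│ 4┃Th│        Overwrite?       │ r┃tor       
   ┃├──┃  │Unsaved changes detected.│  ┃──────────
   ┃│ 1┃Th│        [Yes]  No        │co┃          
   ┃├──┃  └─────────────────────────┘  ┃          


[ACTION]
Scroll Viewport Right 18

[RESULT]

                                                  
                                                  
                                                  
━━━━━━━━━━━━━━━━━━━━━━━━━┓                        
━━━━━━━━━━━━━━━━━━━━━━┓  ┃                        
dal                   ┃──┨                        
──────────────────────┨ 0┃                        
                      ┃  ┃                        
ithm coordinates data ┃  ┃                        
───────────────────┐se┃━━━━━━━━━━━━━━━━━━━━━━┓    
  Overwrite?       │ r┃tor                   ┃    
d changes detected.│  ┃──────────────────────┨    
  [Yes]  No        │co┃                      ┃    
───────────────────┘  ┃                      ┃    


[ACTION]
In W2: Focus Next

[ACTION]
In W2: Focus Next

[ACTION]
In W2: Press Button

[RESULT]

                                                  
                                                  
                                                  
━━━━━━━━━━━━━━━━━━━━━━━━━┓                        
━━━━━━━━━━━━━━━━━━━━━━┓  ┃                        
dal                   ┃──┨                        
──────────────────────┨ 0┃                        
                      ┃  ┃                        
ithm coordinates data ┃  ┃                        
work maintains user se┃━━━━━━━━━━━━━━━━━━━━━━┓    
ss monitors database r┃tor                   ┃    
                      ┃──────────────────────┨    
m optimizes network co┃                      ┃    
                      ┃                      ┃    


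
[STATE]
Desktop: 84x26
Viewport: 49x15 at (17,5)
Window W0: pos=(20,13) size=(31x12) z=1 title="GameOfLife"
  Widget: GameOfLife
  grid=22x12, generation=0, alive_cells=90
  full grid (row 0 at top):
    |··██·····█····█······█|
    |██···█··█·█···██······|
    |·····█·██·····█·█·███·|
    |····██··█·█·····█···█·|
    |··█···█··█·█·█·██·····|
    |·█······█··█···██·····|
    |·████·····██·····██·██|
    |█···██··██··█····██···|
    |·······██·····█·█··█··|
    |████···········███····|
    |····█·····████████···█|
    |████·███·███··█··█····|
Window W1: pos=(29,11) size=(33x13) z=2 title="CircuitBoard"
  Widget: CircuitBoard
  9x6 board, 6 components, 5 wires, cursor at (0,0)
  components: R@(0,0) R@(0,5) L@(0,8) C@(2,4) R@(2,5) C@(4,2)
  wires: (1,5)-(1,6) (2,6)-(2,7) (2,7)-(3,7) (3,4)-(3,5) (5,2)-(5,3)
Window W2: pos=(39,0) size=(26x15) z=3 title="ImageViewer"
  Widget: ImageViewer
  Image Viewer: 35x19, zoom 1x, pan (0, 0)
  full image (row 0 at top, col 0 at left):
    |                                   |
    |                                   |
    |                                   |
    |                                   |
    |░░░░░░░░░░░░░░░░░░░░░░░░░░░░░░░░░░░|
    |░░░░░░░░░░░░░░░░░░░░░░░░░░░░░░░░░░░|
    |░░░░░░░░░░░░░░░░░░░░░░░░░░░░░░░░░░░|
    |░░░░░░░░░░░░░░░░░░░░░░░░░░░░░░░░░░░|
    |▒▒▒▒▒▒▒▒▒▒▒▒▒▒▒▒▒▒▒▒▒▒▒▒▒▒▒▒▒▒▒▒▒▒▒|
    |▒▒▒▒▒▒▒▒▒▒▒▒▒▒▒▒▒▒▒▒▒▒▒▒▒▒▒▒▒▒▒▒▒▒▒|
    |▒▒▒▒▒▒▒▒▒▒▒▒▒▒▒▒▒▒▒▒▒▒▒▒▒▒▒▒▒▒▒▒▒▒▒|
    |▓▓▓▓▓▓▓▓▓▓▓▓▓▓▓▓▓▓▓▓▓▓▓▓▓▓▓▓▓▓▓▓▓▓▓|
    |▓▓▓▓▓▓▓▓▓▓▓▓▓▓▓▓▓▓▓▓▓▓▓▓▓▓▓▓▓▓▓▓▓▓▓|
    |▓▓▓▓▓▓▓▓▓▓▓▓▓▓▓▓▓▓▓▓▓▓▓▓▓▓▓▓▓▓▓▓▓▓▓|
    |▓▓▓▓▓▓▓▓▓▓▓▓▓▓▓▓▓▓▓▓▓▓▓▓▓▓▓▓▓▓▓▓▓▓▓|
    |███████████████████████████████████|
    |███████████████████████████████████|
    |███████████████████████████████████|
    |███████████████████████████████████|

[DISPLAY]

                      ┃                        ┃ 
                      ┃                        ┃ 
                      ┃░░░░░░░░░░░░░░░░░░░░░░░░┃ 
                      ┃░░░░░░░░░░░░░░░░░░░░░░░░┃ 
                      ┃░░░░░░░░░░░░░░░░░░░░░░░░┃ 
                      ┃░░░░░░░░░░░░░░░░░░░░░░░░┃ 
            ┏━━━━━━━━━┃▒▒▒▒▒▒▒▒▒▒▒▒▒▒▒▒▒▒▒▒▒▒▒▒┃ 
            ┃ CircuitB┃▒▒▒▒▒▒▒▒▒▒▒▒▒▒▒▒▒▒▒▒▒▒▒▒┃ 
   ┏━━━━━━━━┠─────────┃▒▒▒▒▒▒▒▒▒▒▒▒▒▒▒▒▒▒▒▒▒▒▒▒┃ 
   ┃ GameOfL┃   0 1 2 ┗━━━━━━━━━━━━━━━━━━━━━━━━┛ 
   ┠────────┃0  [R]                  R      ┃    
   ┃Gen: 0  ┃                               ┃    
   ┃·····█·█┃1                       · ─ ·  ┃    
   ┃····██··┃                               ┃    
   ┃··█···█·┃2                   C   R   · ─┃    


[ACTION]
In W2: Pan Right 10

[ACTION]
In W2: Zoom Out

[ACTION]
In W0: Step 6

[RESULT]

                      ┃                        ┃ 
                      ┃                        ┃ 
                      ┃░░░░░░░░░░░░░░░░░░░░░░░░┃ 
                      ┃░░░░░░░░░░░░░░░░░░░░░░░░┃ 
                      ┃░░░░░░░░░░░░░░░░░░░░░░░░┃ 
                      ┃░░░░░░░░░░░░░░░░░░░░░░░░┃ 
            ┏━━━━━━━━━┃▒▒▒▒▒▒▒▒▒▒▒▒▒▒▒▒▒▒▒▒▒▒▒▒┃ 
            ┃ CircuitB┃▒▒▒▒▒▒▒▒▒▒▒▒▒▒▒▒▒▒▒▒▒▒▒▒┃ 
   ┏━━━━━━━━┠─────────┃▒▒▒▒▒▒▒▒▒▒▒▒▒▒▒▒▒▒▒▒▒▒▒▒┃ 
   ┃ GameOfL┃   0 1 2 ┗━━━━━━━━━━━━━━━━━━━━━━━━┛ 
   ┠────────┃0  [R]                  R      ┃    
   ┃Gen: 6  ┃                               ┃    
   ┃····██·█┃1                       · ─ ·  ┃    
   ┃·██████·┃                               ┃    
   ┃····█·██┃2                   C   R   · ─┃    


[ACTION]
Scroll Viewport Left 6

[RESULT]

                            ┃                    
                            ┃                    
                            ┃░░░░░░░░░░░░░░░░░░░░
                            ┃░░░░░░░░░░░░░░░░░░░░
                            ┃░░░░░░░░░░░░░░░░░░░░
                            ┃░░░░░░░░░░░░░░░░░░░░
                  ┏━━━━━━━━━┃▒▒▒▒▒▒▒▒▒▒▒▒▒▒▒▒▒▒▒▒
                  ┃ CircuitB┃▒▒▒▒▒▒▒▒▒▒▒▒▒▒▒▒▒▒▒▒
         ┏━━━━━━━━┠─────────┃▒▒▒▒▒▒▒▒▒▒▒▒▒▒▒▒▒▒▒▒
         ┃ GameOfL┃   0 1 2 ┗━━━━━━━━━━━━━━━━━━━━
         ┠────────┃0  [R]                  R     
         ┃Gen: 6  ┃                              
         ┃····██·█┃1                       · ─ · 
         ┃·██████·┃                              
         ┃····█·██┃2                   C   R   · 


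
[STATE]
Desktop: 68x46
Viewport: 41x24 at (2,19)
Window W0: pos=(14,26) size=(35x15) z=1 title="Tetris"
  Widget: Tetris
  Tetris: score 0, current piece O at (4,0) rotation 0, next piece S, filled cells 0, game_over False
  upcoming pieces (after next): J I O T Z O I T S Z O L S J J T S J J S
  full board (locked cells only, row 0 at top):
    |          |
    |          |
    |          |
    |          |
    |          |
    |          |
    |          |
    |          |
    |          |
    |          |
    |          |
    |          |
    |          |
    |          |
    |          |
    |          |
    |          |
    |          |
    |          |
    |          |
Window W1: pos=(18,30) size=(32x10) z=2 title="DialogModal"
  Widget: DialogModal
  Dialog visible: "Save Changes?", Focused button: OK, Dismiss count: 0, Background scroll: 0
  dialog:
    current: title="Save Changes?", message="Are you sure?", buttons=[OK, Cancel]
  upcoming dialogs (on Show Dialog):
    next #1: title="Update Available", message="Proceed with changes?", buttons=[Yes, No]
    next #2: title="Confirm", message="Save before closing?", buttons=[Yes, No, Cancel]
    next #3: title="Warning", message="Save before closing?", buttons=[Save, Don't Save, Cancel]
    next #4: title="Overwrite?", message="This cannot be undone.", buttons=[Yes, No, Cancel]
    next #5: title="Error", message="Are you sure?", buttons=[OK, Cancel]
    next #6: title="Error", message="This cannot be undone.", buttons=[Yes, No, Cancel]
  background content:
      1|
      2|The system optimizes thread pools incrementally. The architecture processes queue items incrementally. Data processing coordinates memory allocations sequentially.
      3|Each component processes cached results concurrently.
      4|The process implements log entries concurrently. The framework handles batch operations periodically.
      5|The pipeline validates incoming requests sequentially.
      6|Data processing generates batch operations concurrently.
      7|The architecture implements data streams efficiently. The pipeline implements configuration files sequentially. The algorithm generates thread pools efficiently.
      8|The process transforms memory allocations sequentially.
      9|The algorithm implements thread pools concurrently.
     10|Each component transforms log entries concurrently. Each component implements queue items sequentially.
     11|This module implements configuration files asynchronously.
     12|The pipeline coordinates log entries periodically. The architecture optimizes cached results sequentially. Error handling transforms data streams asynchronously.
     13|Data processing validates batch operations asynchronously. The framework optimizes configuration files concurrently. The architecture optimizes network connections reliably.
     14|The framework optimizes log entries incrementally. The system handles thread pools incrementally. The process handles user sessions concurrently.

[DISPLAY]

                                         
                                         
                                         
                                         
                                         
                                         
                                         
            ┏━━━━━━━━━━━━━━━━━━━━━━━━━━━━
            ┃ Tetris                     
            ┠────────────────────────────
            ┃          │Next:            
            ┃   ┏━━━━━━━━━━━━━━━━━━━━━━━━
            ┃   ┃ DialogModal            
            ┃   ┠────────────────────────
            ┃   ┃      ┌───────────────┐ 
            ┃   ┃The sy│ Save Changes? │r
            ┃   ┃Each c│ Are you sure? │s
            ┃   ┃The pr│ [OK]  Cancel  │l
            ┃   ┃The pi└───────────────┘i
            ┃   ┃Data processing generate
            ┃   ┗━━━━━━━━━━━━━━━━━━━━━━━━
            ┗━━━━━━━━━━━━━━━━━━━━━━━━━━━━
                                         
                                         


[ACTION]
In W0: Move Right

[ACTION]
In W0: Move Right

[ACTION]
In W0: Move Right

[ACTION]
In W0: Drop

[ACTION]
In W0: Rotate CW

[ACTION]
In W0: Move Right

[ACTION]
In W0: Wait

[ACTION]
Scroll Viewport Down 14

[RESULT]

                                         
                                         
                                         
                                         
            ┏━━━━━━━━━━━━━━━━━━━━━━━━━━━━
            ┃ Tetris                     
            ┠────────────────────────────
            ┃          │Next:            
            ┃   ┏━━━━━━━━━━━━━━━━━━━━━━━━
            ┃   ┃ DialogModal            
            ┃   ┠────────────────────────
            ┃   ┃      ┌───────────────┐ 
            ┃   ┃The sy│ Save Changes? │r
            ┃   ┃Each c│ Are you sure? │s
            ┃   ┃The pr│ [OK]  Cancel  │l
            ┃   ┃The pi└───────────────┘i
            ┃   ┃Data processing generate
            ┃   ┗━━━━━━━━━━━━━━━━━━━━━━━━
            ┗━━━━━━━━━━━━━━━━━━━━━━━━━━━━
                                         
                                         
                                         
                                         
                                         
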